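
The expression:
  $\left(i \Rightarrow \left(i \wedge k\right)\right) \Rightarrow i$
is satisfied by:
  {i: True}


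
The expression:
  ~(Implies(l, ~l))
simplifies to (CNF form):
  l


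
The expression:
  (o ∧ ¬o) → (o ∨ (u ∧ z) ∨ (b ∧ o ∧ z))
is always true.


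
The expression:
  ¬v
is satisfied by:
  {v: False}


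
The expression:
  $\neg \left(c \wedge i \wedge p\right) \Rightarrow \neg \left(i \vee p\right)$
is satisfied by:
  {c: True, p: False, i: False}
  {c: False, p: False, i: False}
  {i: True, p: True, c: True}


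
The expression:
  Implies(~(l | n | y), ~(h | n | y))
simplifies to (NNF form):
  l | n | y | ~h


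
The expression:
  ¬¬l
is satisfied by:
  {l: True}


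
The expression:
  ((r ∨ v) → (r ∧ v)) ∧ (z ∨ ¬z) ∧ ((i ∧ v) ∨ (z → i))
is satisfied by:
  {i: True, z: False, v: False, r: False}
  {r: False, z: False, i: False, v: False}
  {r: True, v: True, i: True, z: False}
  {r: True, v: True, z: False, i: False}
  {i: True, z: True, v: False, r: False}
  {r: True, v: True, i: True, z: True}


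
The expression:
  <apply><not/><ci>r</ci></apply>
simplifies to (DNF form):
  <apply><not/><ci>r</ci></apply>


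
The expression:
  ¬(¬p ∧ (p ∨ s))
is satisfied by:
  {p: True, s: False}
  {s: False, p: False}
  {s: True, p: True}


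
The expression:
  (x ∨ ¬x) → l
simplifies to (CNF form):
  l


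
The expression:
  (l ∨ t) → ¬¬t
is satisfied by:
  {t: True, l: False}
  {l: False, t: False}
  {l: True, t: True}


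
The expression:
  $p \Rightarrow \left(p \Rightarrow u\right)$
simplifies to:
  $u \vee \neg p$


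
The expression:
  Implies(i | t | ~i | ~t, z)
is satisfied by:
  {z: True}


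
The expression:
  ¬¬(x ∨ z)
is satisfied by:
  {x: True, z: True}
  {x: True, z: False}
  {z: True, x: False}


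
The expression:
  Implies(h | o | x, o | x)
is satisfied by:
  {x: True, o: True, h: False}
  {x: True, h: False, o: False}
  {o: True, h: False, x: False}
  {o: False, h: False, x: False}
  {x: True, o: True, h: True}
  {x: True, h: True, o: False}
  {o: True, h: True, x: False}


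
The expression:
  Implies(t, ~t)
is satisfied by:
  {t: False}


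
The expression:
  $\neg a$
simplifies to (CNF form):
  $\neg a$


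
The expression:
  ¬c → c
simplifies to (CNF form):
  c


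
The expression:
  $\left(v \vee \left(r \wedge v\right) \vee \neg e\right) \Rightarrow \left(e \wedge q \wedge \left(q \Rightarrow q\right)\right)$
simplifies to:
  $e \wedge \left(q \vee \neg v\right)$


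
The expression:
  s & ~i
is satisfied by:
  {s: True, i: False}


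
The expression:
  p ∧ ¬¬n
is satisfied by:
  {p: True, n: True}


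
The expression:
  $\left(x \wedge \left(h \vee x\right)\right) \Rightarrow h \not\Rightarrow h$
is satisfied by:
  {x: False}


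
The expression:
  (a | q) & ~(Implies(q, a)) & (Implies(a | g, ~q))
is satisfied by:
  {q: True, g: False, a: False}


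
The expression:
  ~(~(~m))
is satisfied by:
  {m: False}


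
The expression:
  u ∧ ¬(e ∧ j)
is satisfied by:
  {u: True, e: False, j: False}
  {j: True, u: True, e: False}
  {e: True, u: True, j: False}


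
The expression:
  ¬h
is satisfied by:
  {h: False}


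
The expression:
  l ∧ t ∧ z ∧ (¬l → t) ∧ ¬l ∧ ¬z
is never true.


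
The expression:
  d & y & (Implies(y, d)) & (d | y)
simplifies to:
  d & y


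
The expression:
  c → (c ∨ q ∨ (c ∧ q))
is always true.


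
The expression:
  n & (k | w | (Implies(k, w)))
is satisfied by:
  {n: True}


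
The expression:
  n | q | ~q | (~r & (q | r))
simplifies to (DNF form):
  True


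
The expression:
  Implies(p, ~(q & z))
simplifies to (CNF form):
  ~p | ~q | ~z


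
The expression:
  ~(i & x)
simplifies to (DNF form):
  ~i | ~x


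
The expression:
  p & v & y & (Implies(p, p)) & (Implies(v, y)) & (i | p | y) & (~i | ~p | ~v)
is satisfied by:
  {p: True, y: True, v: True, i: False}


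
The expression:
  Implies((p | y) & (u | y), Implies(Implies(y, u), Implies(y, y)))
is always true.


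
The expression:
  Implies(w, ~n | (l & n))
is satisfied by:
  {l: True, w: False, n: False}
  {w: False, n: False, l: False}
  {n: True, l: True, w: False}
  {n: True, w: False, l: False}
  {l: True, w: True, n: False}
  {w: True, l: False, n: False}
  {n: True, w: True, l: True}


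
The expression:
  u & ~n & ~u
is never true.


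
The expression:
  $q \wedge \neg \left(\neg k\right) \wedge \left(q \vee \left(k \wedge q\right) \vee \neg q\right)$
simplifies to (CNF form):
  $k \wedge q$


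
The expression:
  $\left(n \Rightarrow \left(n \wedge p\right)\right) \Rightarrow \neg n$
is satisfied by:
  {p: False, n: False}
  {n: True, p: False}
  {p: True, n: False}


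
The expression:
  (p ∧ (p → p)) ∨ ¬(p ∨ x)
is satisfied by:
  {p: True, x: False}
  {x: False, p: False}
  {x: True, p: True}


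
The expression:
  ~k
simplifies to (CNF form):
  ~k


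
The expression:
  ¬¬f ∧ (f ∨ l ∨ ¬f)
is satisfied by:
  {f: True}


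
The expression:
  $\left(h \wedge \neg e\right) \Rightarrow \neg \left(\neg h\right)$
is always true.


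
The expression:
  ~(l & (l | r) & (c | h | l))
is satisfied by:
  {l: False}


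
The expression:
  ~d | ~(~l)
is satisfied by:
  {l: True, d: False}
  {d: False, l: False}
  {d: True, l: True}


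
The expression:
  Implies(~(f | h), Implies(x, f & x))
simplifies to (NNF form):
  f | h | ~x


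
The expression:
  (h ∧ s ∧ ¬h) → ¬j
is always true.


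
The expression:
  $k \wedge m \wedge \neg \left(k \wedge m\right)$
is never true.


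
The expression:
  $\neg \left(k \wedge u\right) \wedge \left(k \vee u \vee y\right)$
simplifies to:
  $\left(k \wedge \neg u\right) \vee \left(u \wedge \neg k\right) \vee \left(y \wedge \neg k\right)$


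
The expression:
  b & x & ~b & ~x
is never true.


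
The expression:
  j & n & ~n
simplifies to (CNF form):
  False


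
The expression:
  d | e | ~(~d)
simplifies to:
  d | e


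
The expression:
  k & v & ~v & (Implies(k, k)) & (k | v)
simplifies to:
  False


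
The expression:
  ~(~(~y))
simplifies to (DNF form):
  ~y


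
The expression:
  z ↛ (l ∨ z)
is never true.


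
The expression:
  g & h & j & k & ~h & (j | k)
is never true.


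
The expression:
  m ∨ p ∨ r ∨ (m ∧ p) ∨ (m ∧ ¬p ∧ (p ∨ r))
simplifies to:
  m ∨ p ∨ r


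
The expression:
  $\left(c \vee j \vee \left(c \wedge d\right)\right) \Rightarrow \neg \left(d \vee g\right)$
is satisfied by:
  {g: False, j: False, c: False, d: False}
  {d: True, g: False, j: False, c: False}
  {c: True, g: False, j: False, d: False}
  {j: True, c: False, g: False, d: False}
  {c: True, j: True, g: False, d: False}
  {g: True, c: False, j: False, d: False}
  {d: True, g: True, c: False, j: False}


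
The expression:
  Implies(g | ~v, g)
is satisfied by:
  {v: True, g: True}
  {v: True, g: False}
  {g: True, v: False}


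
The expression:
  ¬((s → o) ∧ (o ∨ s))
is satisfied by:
  {o: False}


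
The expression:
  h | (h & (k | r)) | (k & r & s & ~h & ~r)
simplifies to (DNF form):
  h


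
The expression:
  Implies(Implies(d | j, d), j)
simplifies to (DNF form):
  j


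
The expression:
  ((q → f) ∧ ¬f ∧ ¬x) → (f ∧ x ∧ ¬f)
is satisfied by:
  {x: True, q: True, f: True}
  {x: True, q: True, f: False}
  {x: True, f: True, q: False}
  {x: True, f: False, q: False}
  {q: True, f: True, x: False}
  {q: True, f: False, x: False}
  {f: True, q: False, x: False}


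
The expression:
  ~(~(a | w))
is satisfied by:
  {a: True, w: True}
  {a: True, w: False}
  {w: True, a: False}


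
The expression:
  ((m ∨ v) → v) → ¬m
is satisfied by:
  {m: False, v: False}
  {v: True, m: False}
  {m: True, v: False}


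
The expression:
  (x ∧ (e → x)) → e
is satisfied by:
  {e: True, x: False}
  {x: False, e: False}
  {x: True, e: True}


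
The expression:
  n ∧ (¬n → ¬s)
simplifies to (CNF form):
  n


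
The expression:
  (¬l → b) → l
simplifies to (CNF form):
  l ∨ ¬b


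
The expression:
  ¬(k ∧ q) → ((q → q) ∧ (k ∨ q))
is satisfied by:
  {k: True, q: True}
  {k: True, q: False}
  {q: True, k: False}


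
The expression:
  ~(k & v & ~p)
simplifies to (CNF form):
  p | ~k | ~v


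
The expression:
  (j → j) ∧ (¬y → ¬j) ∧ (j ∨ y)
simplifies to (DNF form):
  y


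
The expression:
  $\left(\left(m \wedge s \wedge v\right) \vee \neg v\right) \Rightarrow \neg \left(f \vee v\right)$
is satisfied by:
  {v: True, m: False, s: False, f: False}
  {f: True, v: True, m: False, s: False}
  {v: True, s: True, m: False, f: False}
  {f: True, v: True, s: True, m: False}
  {v: True, m: True, s: False, f: False}
  {v: True, f: True, m: True, s: False}
  {f: False, m: False, s: False, v: False}
  {s: True, f: False, m: False, v: False}
  {m: True, f: False, s: False, v: False}
  {s: True, m: True, f: False, v: False}


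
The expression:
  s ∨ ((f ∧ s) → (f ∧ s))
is always true.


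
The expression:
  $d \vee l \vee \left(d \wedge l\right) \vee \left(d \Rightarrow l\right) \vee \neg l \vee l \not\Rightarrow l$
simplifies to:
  $\text{True}$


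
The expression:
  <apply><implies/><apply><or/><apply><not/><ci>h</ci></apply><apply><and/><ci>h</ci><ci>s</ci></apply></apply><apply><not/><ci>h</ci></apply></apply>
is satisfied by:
  {s: False, h: False}
  {h: True, s: False}
  {s: True, h: False}


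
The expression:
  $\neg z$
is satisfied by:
  {z: False}


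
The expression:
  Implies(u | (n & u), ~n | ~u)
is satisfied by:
  {u: False, n: False}
  {n: True, u: False}
  {u: True, n: False}


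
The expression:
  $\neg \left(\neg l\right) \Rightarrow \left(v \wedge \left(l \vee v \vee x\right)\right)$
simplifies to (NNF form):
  $v \vee \neg l$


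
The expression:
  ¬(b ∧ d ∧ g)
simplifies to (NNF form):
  ¬b ∨ ¬d ∨ ¬g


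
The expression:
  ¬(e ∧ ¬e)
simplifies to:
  True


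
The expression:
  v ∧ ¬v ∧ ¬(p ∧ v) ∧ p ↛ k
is never true.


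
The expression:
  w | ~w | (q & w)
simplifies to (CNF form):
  True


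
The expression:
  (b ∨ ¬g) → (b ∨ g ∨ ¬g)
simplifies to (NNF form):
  True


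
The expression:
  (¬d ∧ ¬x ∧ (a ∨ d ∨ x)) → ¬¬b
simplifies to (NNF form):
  b ∨ d ∨ x ∨ ¬a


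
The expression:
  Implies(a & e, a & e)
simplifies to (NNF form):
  True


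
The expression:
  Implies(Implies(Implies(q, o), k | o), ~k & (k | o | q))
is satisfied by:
  {k: False}


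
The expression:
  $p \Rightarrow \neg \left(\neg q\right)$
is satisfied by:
  {q: True, p: False}
  {p: False, q: False}
  {p: True, q: True}


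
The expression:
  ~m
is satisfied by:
  {m: False}


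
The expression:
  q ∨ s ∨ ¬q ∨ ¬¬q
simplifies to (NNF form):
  True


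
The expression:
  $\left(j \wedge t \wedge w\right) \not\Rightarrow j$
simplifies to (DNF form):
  $\text{False}$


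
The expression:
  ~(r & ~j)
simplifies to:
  j | ~r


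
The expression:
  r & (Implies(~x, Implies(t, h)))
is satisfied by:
  {r: True, x: True, h: True, t: False}
  {r: True, x: True, h: False, t: False}
  {r: True, h: True, t: False, x: False}
  {r: True, h: False, t: False, x: False}
  {r: True, x: True, t: True, h: True}
  {r: True, x: True, t: True, h: False}
  {r: True, t: True, h: True, x: False}


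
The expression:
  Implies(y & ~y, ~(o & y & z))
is always true.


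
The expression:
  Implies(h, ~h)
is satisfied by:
  {h: False}


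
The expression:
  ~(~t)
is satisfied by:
  {t: True}


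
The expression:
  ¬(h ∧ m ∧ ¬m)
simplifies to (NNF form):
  True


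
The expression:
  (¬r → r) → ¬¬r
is always true.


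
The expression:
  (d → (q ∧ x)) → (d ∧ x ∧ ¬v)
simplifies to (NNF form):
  d ∧ (¬q ∨ ¬v ∨ ¬x)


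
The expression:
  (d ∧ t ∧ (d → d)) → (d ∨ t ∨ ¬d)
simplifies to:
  True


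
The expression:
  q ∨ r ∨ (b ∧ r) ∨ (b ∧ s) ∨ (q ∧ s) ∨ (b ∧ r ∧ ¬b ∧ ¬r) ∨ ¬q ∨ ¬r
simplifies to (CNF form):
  True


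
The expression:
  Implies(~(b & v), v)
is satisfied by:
  {v: True}


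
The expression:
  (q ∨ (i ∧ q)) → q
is always true.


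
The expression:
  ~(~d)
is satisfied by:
  {d: True}


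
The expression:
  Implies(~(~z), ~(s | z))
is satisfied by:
  {z: False}


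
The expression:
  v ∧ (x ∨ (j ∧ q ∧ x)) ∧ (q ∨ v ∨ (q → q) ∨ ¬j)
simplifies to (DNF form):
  v ∧ x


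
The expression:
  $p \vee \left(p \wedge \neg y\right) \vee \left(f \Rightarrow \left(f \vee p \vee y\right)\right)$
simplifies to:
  $\text{True}$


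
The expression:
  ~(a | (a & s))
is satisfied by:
  {a: False}


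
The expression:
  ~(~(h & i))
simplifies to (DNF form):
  h & i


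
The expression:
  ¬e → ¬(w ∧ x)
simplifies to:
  e ∨ ¬w ∨ ¬x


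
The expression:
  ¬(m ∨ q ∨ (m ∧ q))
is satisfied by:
  {q: False, m: False}


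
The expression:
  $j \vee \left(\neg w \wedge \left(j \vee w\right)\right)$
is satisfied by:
  {j: True}


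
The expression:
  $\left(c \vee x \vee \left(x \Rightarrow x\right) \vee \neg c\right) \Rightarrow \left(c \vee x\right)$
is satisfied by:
  {x: True, c: True}
  {x: True, c: False}
  {c: True, x: False}


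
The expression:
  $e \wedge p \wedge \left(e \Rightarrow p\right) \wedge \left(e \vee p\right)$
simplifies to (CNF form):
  $e \wedge p$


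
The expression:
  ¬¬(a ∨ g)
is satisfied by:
  {a: True, g: True}
  {a: True, g: False}
  {g: True, a: False}


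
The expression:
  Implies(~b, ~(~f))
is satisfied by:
  {b: True, f: True}
  {b: True, f: False}
  {f: True, b: False}


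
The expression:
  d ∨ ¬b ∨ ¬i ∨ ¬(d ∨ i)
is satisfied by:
  {d: True, i: False, b: False}
  {d: False, i: False, b: False}
  {b: True, d: True, i: False}
  {b: True, d: False, i: False}
  {i: True, d: True, b: False}
  {i: True, d: False, b: False}
  {i: True, b: True, d: True}


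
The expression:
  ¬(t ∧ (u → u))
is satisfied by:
  {t: False}


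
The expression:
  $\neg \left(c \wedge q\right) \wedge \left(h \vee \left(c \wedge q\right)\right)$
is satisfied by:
  {h: True, c: False, q: False}
  {h: True, q: True, c: False}
  {h: True, c: True, q: False}


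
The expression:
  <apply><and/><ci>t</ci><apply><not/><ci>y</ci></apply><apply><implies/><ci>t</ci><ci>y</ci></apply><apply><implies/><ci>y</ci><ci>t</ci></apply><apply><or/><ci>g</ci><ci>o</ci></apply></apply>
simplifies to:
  <false/>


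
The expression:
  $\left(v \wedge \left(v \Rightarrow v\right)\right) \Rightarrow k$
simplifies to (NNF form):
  $k \vee \neg v$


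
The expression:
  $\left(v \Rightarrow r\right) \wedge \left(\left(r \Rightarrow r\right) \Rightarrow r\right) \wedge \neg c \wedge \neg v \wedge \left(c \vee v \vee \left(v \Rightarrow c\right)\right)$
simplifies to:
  $r \wedge \neg c \wedge \neg v$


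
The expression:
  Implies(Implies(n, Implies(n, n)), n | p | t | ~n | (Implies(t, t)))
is always true.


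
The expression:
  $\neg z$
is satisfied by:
  {z: False}


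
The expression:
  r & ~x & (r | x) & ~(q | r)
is never true.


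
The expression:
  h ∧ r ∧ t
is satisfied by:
  {t: True, h: True, r: True}


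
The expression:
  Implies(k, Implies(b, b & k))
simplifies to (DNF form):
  True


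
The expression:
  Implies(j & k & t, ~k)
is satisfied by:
  {k: False, t: False, j: False}
  {j: True, k: False, t: False}
  {t: True, k: False, j: False}
  {j: True, t: True, k: False}
  {k: True, j: False, t: False}
  {j: True, k: True, t: False}
  {t: True, k: True, j: False}


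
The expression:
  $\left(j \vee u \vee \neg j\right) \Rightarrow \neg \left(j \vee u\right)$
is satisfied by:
  {u: False, j: False}


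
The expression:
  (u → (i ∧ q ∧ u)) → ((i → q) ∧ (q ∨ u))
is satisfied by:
  {q: True, u: True}
  {q: True, u: False}
  {u: True, q: False}


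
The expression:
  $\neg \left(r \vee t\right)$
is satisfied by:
  {r: False, t: False}


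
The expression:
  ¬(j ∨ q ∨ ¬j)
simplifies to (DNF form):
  False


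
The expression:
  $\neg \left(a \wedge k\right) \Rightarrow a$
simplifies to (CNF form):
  $a$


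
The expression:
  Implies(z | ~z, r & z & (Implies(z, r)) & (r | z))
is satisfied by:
  {r: True, z: True}


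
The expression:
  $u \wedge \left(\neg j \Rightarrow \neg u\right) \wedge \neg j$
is never true.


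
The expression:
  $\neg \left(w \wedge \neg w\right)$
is always true.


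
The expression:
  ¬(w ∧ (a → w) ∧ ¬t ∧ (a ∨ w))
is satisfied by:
  {t: True, w: False}
  {w: False, t: False}
  {w: True, t: True}


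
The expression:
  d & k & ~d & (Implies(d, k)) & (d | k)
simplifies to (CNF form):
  False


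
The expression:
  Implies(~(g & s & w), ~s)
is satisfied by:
  {w: True, g: True, s: False}
  {w: True, g: False, s: False}
  {g: True, w: False, s: False}
  {w: False, g: False, s: False}
  {w: True, s: True, g: True}


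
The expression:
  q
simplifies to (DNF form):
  q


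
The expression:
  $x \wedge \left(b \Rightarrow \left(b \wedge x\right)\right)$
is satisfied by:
  {x: True}


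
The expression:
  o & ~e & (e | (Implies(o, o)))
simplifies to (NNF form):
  o & ~e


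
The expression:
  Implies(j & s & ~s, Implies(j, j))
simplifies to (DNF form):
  True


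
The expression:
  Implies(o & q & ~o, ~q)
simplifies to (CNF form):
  True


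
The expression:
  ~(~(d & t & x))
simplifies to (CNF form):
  d & t & x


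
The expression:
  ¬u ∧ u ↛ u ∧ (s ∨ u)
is never true.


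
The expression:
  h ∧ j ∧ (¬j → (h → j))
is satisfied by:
  {h: True, j: True}


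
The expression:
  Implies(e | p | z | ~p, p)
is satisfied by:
  {p: True}


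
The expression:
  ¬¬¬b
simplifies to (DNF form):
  ¬b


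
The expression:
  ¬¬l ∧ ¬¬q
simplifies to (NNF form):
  l ∧ q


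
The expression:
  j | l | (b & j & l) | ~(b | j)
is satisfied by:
  {l: True, j: True, b: False}
  {l: True, j: False, b: False}
  {j: True, l: False, b: False}
  {l: False, j: False, b: False}
  {b: True, l: True, j: True}
  {b: True, l: True, j: False}
  {b: True, j: True, l: False}


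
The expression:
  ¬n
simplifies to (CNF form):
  ¬n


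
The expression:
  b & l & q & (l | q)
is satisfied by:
  {b: True, q: True, l: True}


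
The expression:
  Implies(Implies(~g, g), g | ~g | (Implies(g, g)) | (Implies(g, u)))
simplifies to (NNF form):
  True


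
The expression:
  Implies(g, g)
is always true.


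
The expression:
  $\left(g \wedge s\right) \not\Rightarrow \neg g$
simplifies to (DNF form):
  $g \wedge s$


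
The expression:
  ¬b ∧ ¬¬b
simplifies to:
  False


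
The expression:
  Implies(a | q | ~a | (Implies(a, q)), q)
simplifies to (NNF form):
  q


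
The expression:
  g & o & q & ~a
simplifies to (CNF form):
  g & o & q & ~a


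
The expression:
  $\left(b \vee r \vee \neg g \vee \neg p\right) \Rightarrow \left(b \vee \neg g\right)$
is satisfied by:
  {b: True, p: True, g: False, r: False}
  {b: True, p: False, g: False, r: False}
  {r: True, b: True, p: True, g: False}
  {r: True, b: True, p: False, g: False}
  {p: True, r: False, g: False, b: False}
  {p: False, r: False, g: False, b: False}
  {r: True, p: True, g: False, b: False}
  {r: True, p: False, g: False, b: False}
  {b: True, g: True, p: True, r: False}
  {b: True, g: True, p: False, r: False}
  {r: True, b: True, g: True, p: True}
  {r: True, b: True, g: True, p: False}
  {g: True, p: True, r: False, b: False}


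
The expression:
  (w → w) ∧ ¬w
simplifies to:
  ¬w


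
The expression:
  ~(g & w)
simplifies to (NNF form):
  ~g | ~w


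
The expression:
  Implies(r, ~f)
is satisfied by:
  {r: False, f: False}
  {f: True, r: False}
  {r: True, f: False}


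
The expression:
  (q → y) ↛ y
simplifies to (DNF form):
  ¬q ∧ ¬y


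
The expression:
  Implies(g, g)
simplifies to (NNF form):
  True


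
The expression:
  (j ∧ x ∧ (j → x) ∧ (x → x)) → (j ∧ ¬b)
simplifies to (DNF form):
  ¬b ∨ ¬j ∨ ¬x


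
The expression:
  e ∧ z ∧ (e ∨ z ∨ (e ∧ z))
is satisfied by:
  {z: True, e: True}


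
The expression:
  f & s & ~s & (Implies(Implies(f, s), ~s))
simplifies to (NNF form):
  False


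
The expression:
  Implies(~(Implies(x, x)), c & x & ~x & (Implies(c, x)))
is always true.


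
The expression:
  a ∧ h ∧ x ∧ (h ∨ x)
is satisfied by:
  {a: True, h: True, x: True}


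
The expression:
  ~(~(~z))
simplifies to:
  ~z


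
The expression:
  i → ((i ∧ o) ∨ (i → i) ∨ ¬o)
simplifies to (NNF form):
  True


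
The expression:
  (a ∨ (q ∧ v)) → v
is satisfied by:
  {v: True, a: False}
  {a: False, v: False}
  {a: True, v: True}


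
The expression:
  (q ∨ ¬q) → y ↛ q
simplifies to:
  y ∧ ¬q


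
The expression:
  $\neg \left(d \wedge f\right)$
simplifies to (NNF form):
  $\neg d \vee \neg f$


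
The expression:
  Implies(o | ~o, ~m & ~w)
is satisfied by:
  {w: False, m: False}


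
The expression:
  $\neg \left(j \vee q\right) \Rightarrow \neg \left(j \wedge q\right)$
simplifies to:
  $\text{True}$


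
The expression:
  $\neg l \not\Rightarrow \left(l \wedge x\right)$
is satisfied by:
  {l: False}


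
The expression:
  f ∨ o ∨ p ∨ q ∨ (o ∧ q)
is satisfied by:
  {o: True, q: True, p: True, f: True}
  {o: True, q: True, p: True, f: False}
  {o: True, q: True, f: True, p: False}
  {o: True, q: True, f: False, p: False}
  {o: True, p: True, f: True, q: False}
  {o: True, p: True, f: False, q: False}
  {o: True, p: False, f: True, q: False}
  {o: True, p: False, f: False, q: False}
  {q: True, p: True, f: True, o: False}
  {q: True, p: True, f: False, o: False}
  {q: True, f: True, p: False, o: False}
  {q: True, f: False, p: False, o: False}
  {p: True, f: True, q: False, o: False}
  {p: True, q: False, f: False, o: False}
  {f: True, q: False, p: False, o: False}


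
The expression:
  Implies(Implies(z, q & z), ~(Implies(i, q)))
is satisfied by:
  {i: True, z: True, q: False}
  {i: True, q: False, z: False}
  {z: True, q: False, i: False}


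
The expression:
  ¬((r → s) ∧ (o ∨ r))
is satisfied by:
  {o: False, s: False, r: False}
  {r: True, o: False, s: False}
  {s: True, o: False, r: False}
  {r: True, o: True, s: False}


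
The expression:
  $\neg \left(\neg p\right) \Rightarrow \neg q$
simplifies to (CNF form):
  $\neg p \vee \neg q$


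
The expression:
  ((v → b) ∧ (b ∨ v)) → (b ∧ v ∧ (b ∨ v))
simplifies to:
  v ∨ ¬b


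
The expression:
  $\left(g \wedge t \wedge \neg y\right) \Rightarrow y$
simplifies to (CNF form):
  $y \vee \neg g \vee \neg t$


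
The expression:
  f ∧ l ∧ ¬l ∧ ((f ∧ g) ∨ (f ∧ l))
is never true.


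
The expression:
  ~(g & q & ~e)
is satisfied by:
  {e: True, g: False, q: False}
  {g: False, q: False, e: False}
  {q: True, e: True, g: False}
  {q: True, g: False, e: False}
  {e: True, g: True, q: False}
  {g: True, e: False, q: False}
  {q: True, g: True, e: True}


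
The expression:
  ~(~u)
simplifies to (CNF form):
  u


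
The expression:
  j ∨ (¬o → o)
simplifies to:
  j ∨ o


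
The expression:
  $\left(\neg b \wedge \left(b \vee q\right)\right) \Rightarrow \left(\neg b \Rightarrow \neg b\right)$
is always true.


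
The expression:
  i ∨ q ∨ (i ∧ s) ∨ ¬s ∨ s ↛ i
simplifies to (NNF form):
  True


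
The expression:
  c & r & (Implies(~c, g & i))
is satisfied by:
  {r: True, c: True}


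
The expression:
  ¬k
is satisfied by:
  {k: False}


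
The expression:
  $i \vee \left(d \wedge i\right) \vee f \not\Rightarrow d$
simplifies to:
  $i \vee \left(f \wedge \neg d\right)$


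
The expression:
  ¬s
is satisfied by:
  {s: False}


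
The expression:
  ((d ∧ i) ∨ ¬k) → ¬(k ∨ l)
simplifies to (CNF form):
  (k ∨ ¬k) ∧ (k ∨ ¬l) ∧ (k ∨ ¬d ∨ ¬k) ∧ (k ∨ ¬d ∨ ¬l) ∧ (k ∨ ¬i ∨ ¬k) ∧ (k ∨ ¬i ∨ ¬l) ∧ (¬d ∨ ¬i ∨ ¬k) ∧ (¬d ∨ ¬i ∨ ¬l)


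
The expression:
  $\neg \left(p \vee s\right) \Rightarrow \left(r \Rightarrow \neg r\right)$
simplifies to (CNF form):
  $p \vee s \vee \neg r$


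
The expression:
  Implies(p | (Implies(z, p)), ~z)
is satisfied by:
  {p: False, z: False}
  {z: True, p: False}
  {p: True, z: False}


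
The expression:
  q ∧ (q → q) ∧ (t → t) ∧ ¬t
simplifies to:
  q ∧ ¬t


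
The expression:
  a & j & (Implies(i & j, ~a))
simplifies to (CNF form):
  a & j & ~i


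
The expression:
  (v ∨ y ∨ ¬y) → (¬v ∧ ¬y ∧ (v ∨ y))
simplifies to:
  False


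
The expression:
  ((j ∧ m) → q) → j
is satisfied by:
  {j: True}


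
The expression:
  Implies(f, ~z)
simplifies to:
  ~f | ~z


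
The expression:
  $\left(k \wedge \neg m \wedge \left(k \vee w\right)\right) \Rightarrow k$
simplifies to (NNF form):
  $\text{True}$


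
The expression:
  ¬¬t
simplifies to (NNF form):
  t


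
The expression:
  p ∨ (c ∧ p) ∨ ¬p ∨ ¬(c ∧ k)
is always true.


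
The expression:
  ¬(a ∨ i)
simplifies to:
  ¬a ∧ ¬i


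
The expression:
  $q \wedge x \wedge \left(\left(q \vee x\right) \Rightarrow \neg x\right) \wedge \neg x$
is never true.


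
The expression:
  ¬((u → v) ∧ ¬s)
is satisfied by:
  {s: True, u: True, v: False}
  {s: True, u: False, v: False}
  {s: True, v: True, u: True}
  {s: True, v: True, u: False}
  {u: True, v: False, s: False}


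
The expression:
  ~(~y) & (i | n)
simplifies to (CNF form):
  y & (i | n)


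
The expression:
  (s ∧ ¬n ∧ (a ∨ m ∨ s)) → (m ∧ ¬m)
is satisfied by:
  {n: True, s: False}
  {s: False, n: False}
  {s: True, n: True}


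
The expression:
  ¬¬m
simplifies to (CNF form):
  m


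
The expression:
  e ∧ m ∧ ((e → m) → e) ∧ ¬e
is never true.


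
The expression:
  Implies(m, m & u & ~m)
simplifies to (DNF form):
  ~m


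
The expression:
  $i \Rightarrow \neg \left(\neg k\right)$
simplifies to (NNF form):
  $k \vee \neg i$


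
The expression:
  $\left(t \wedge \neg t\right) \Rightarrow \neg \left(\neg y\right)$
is always true.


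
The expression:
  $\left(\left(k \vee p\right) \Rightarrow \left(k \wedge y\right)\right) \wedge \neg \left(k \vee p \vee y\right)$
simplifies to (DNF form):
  $\neg k \wedge \neg p \wedge \neg y$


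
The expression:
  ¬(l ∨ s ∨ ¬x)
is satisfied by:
  {x: True, l: False, s: False}


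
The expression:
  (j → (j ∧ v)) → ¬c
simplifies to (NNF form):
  (j ∧ ¬v) ∨ ¬c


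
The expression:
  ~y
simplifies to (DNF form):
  ~y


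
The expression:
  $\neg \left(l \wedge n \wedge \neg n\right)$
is always true.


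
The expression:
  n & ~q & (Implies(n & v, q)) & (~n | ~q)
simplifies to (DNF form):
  n & ~q & ~v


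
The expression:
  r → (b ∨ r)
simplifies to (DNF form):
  True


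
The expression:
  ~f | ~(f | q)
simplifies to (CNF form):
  ~f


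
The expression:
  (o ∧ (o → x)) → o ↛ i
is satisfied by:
  {o: False, x: False, i: False}
  {i: True, o: False, x: False}
  {x: True, o: False, i: False}
  {i: True, x: True, o: False}
  {o: True, i: False, x: False}
  {i: True, o: True, x: False}
  {x: True, o: True, i: False}


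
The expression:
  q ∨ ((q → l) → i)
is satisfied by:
  {i: True, q: True}
  {i: True, q: False}
  {q: True, i: False}


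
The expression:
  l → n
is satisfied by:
  {n: True, l: False}
  {l: False, n: False}
  {l: True, n: True}


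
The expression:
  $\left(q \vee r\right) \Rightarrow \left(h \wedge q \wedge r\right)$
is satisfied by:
  {h: True, q: False, r: False}
  {q: False, r: False, h: False}
  {r: True, h: True, q: True}


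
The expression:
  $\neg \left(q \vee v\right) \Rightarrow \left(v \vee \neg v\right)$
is always true.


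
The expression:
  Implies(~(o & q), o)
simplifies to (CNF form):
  o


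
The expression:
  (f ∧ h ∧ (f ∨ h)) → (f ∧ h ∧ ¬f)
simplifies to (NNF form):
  ¬f ∨ ¬h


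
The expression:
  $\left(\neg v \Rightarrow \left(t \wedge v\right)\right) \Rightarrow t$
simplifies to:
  $t \vee \neg v$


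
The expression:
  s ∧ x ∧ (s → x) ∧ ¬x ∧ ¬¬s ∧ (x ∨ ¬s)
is never true.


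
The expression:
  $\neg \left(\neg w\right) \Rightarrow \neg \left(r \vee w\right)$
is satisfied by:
  {w: False}


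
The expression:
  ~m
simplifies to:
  ~m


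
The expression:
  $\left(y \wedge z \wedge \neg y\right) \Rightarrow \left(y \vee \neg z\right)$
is always true.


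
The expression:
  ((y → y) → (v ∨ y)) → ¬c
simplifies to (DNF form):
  (¬v ∧ ¬y) ∨ ¬c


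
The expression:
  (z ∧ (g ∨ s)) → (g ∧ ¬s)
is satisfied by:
  {s: False, z: False}
  {z: True, s: False}
  {s: True, z: False}


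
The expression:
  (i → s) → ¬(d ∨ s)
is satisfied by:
  {i: True, d: False, s: False}
  {d: False, s: False, i: False}
  {i: True, d: True, s: False}


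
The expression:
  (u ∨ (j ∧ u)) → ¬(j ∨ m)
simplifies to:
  (¬j ∧ ¬m) ∨ ¬u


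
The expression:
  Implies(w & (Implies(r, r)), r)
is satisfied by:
  {r: True, w: False}
  {w: False, r: False}
  {w: True, r: True}


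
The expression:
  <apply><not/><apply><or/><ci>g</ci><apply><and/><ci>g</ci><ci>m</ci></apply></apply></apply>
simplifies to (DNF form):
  <apply><not/><ci>g</ci></apply>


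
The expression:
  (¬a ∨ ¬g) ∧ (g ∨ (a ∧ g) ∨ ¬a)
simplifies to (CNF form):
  ¬a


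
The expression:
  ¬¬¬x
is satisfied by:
  {x: False}


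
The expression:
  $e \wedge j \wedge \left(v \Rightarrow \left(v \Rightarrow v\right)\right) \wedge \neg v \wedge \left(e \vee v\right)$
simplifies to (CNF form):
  $e \wedge j \wedge \neg v$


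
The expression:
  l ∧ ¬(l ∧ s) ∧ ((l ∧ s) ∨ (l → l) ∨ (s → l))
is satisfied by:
  {l: True, s: False}


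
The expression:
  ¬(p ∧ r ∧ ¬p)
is always true.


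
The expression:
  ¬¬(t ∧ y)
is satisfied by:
  {t: True, y: True}


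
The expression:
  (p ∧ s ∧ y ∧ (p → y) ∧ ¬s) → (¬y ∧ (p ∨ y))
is always true.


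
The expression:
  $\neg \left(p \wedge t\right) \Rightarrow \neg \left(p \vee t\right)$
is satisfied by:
  {p: False, t: False}
  {t: True, p: True}


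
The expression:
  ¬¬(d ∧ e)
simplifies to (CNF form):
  d ∧ e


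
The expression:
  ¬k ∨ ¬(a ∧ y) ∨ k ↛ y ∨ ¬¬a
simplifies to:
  True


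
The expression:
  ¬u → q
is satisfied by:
  {q: True, u: True}
  {q: True, u: False}
  {u: True, q: False}


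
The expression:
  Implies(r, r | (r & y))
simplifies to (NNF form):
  True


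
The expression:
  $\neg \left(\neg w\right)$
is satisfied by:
  {w: True}


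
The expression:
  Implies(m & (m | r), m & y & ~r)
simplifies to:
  ~m | (y & ~r)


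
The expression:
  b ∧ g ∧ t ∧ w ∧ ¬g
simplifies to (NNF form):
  False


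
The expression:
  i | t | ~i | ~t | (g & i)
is always true.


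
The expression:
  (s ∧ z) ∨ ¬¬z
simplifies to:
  z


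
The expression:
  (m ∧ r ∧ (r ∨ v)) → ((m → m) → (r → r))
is always true.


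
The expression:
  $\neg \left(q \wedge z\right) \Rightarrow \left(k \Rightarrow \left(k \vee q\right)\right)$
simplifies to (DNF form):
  $\text{True}$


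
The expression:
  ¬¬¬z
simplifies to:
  ¬z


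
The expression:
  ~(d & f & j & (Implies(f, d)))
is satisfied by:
  {d: False, j: False, f: False}
  {f: True, d: False, j: False}
  {j: True, d: False, f: False}
  {f: True, j: True, d: False}
  {d: True, f: False, j: False}
  {f: True, d: True, j: False}
  {j: True, d: True, f: False}


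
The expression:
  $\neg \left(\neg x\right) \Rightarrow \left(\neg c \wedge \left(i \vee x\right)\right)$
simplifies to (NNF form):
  $\neg c \vee \neg x$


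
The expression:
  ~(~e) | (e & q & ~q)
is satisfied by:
  {e: True}


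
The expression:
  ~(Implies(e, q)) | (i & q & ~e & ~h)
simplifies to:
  (e | i) & (e | q) & (e | ~h) & (~e | ~q)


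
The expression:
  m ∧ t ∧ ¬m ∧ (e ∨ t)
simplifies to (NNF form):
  False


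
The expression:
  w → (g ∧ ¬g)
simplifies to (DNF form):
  ¬w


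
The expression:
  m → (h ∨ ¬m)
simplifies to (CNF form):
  h ∨ ¬m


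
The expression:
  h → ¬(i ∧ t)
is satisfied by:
  {h: False, t: False, i: False}
  {i: True, h: False, t: False}
  {t: True, h: False, i: False}
  {i: True, t: True, h: False}
  {h: True, i: False, t: False}
  {i: True, h: True, t: False}
  {t: True, h: True, i: False}


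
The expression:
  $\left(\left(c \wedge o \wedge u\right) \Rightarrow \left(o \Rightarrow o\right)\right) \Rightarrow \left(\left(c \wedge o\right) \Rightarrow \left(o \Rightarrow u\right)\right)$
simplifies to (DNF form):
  $u \vee \neg c \vee \neg o$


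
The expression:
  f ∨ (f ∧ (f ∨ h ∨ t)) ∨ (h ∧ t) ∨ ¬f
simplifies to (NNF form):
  True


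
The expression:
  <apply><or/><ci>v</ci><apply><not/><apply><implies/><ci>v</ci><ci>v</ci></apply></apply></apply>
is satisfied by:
  {v: True}


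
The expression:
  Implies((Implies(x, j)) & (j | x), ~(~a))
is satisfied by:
  {a: True, j: False}
  {j: False, a: False}
  {j: True, a: True}


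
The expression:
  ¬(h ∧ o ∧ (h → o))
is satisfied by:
  {h: False, o: False}
  {o: True, h: False}
  {h: True, o: False}


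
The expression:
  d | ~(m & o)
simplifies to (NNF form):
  d | ~m | ~o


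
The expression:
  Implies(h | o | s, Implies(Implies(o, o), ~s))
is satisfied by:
  {s: False}


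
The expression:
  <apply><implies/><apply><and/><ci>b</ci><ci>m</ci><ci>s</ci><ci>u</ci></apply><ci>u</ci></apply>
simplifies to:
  <true/>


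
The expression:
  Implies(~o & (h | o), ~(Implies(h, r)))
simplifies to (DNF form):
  o | ~h | ~r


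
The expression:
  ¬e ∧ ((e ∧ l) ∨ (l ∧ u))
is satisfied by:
  {u: True, l: True, e: False}


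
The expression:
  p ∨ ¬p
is always true.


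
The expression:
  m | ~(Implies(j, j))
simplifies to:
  m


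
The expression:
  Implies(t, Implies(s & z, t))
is always true.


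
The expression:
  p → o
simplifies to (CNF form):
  o ∨ ¬p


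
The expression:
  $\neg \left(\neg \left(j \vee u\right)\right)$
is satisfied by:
  {u: True, j: True}
  {u: True, j: False}
  {j: True, u: False}


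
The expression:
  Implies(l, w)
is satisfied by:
  {w: True, l: False}
  {l: False, w: False}
  {l: True, w: True}


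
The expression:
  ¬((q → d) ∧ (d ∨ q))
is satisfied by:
  {d: False}


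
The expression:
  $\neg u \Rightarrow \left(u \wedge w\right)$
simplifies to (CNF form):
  $u$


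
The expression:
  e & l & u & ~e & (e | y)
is never true.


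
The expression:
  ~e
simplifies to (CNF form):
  ~e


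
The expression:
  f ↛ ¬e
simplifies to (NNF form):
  e ∧ f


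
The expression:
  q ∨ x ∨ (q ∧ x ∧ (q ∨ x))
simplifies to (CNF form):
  q ∨ x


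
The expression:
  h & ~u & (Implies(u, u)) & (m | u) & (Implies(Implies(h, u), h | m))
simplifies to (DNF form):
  h & m & ~u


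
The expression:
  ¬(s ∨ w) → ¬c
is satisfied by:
  {w: True, s: True, c: False}
  {w: True, c: False, s: False}
  {s: True, c: False, w: False}
  {s: False, c: False, w: False}
  {w: True, s: True, c: True}
  {w: True, c: True, s: False}
  {s: True, c: True, w: False}


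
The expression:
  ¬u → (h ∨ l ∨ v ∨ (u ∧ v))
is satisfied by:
  {v: True, u: True, l: True, h: True}
  {v: True, u: True, l: True, h: False}
  {v: True, u: True, h: True, l: False}
  {v: True, u: True, h: False, l: False}
  {v: True, l: True, h: True, u: False}
  {v: True, l: True, h: False, u: False}
  {v: True, l: False, h: True, u: False}
  {v: True, l: False, h: False, u: False}
  {u: True, l: True, h: True, v: False}
  {u: True, l: True, h: False, v: False}
  {u: True, h: True, l: False, v: False}
  {u: True, h: False, l: False, v: False}
  {l: True, h: True, u: False, v: False}
  {l: True, u: False, h: False, v: False}
  {h: True, u: False, l: False, v: False}


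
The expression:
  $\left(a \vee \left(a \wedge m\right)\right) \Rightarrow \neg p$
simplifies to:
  $\neg a \vee \neg p$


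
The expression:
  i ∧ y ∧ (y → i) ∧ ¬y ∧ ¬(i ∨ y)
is never true.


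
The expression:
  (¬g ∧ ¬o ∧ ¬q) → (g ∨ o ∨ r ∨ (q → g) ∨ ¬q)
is always true.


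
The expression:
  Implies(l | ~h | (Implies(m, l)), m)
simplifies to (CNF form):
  m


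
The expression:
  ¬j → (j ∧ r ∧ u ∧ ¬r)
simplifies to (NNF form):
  j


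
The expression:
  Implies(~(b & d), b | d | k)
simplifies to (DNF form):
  b | d | k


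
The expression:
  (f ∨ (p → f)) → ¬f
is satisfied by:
  {f: False}


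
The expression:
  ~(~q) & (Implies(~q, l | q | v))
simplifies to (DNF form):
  q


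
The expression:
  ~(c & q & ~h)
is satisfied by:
  {h: True, c: False, q: False}
  {c: False, q: False, h: False}
  {h: True, q: True, c: False}
  {q: True, c: False, h: False}
  {h: True, c: True, q: False}
  {c: True, h: False, q: False}
  {h: True, q: True, c: True}


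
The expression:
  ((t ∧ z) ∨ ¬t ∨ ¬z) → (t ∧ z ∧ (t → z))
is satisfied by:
  {t: True, z: True}


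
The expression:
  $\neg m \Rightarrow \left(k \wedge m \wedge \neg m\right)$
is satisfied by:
  {m: True}


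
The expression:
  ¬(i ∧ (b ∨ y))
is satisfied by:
  {y: False, i: False, b: False}
  {b: True, y: False, i: False}
  {y: True, b: False, i: False}
  {b: True, y: True, i: False}
  {i: True, b: False, y: False}


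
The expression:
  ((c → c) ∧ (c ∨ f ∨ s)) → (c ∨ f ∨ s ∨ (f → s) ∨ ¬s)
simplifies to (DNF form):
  True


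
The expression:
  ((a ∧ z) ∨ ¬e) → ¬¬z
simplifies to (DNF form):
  e ∨ z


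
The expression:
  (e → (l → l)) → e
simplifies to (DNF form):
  e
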